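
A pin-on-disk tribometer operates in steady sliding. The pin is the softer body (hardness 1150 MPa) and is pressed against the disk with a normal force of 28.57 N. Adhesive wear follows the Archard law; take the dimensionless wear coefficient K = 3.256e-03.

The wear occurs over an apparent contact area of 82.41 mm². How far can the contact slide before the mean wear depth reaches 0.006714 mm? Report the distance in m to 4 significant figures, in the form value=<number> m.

Intermediates appear rounded; all working math runs at exact precision; rounded just once to four significant figures.
Hardness H = 1150 MPa = 1.150e+09 Pa.
Contact area A = 82.41 mm² = 8.241e-05 m².
Depth limit h_lim = 0.006714 mm = 6.714e-06 m.
In SI base units: W = 28.57 N, H = 1.150e+09 Pa, K = 3.256e-03.
Limit volume V_lim = h_lim·A = 6.714e-06 · 8.241e-05 = 5.533e-10 m³.
So the life L = V_lim·H/(K·W) = 5.533e-10 · 1.150e+09 / (3.256e-03 · 28.57) = 6.840 m.

value=6.840 m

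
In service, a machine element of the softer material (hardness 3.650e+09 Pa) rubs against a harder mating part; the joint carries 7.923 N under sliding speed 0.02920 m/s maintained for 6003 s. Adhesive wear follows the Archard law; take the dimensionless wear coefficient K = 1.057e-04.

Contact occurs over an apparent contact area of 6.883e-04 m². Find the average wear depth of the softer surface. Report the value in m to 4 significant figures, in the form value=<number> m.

All arithmetic maintains full float precision, and intermediates are shown rounded; rounded once at the end, at four significant digits.
Convert: Distance covered L = v·t = 0.02920 m/s × 6003 s = 175.3 m.
Working in SI base units: W = 7.923 N, H = 3.650e+09 Pa, K = 1.057e-04.
Volume removed: V = K·W·L/H = 1.057e-04 · 7.923 · 175.3 / 3.650e+09 = 4.022e-11 m³.
Depth h = V/A = 4.022e-11 / 6.883e-04 = 5.843e-08 m.

value=5.843e-08 m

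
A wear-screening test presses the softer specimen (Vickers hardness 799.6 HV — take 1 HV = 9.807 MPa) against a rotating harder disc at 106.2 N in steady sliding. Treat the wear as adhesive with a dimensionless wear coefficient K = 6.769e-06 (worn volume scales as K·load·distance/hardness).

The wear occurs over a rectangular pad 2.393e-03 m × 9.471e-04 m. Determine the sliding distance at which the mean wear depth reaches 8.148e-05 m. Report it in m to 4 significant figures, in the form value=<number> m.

value=2014 m

The algebra holds full precision; intermediates are shown rounded; a lone final rounding, at four significant digits.
Convert: Hardness H = 799.6 HV × 9.807 MPa/HV = 7842 MPa = 7.842e+09 Pa.
Convert: Contact area A = 2.393e-03 m × 9.471e-04 m = 2.266e-06 m².
As SI base values: W = 106.2 N, H = 7.842e+09 Pa, K = 6.769e-06.
At the depth limit, V_lim = h_lim·A = 8.148e-05 · 2.266e-06 = 1.847e-10 m³.
Thus life L = V_lim·H/(K·W) = 1.847e-10 · 7.842e+09 / (6.769e-06 · 106.2) = 2014 m.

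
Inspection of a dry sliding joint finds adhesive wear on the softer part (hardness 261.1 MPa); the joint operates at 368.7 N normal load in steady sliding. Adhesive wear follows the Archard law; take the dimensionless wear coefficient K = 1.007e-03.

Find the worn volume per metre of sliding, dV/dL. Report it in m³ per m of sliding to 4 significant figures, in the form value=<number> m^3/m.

Every step holds exact precision. Shown intermediates are rounded. Rounded just once to four significant figures.
Convert: Hardness H = 261.1 MPa = 2.611e+08 Pa.
In SI base units, W = 368.7 N, H = 2.611e+08 Pa, K = 1.007e-03.
Volumetric rate dV/dL = K·W/H, per unit distance: 1.007e-03 · 368.7 / 2.611e+08 = 1.422e-09 m³/m.

value=1.422e-09 m^3/m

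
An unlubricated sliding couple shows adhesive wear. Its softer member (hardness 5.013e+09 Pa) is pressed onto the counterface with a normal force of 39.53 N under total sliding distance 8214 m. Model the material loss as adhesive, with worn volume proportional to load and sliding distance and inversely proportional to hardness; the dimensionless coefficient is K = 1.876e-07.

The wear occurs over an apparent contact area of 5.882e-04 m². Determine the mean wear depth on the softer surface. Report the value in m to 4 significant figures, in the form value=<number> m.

value=2.066e-08 m

All arithmetic runs at full float precision. Displayed values are rounded, and rounded just once: four significant figures.
Working in SI base units: W = 39.53 N, H = 5.013e+09 Pa, K = 1.876e-07.
By Archard's law, V = K·W·L/H = 1.876e-07 · 39.53 · 8214 / 5.013e+09 = 1.215e-11 m³.
Average depth h = V/A = 1.215e-11 / 5.882e-04 = 2.066e-08 m.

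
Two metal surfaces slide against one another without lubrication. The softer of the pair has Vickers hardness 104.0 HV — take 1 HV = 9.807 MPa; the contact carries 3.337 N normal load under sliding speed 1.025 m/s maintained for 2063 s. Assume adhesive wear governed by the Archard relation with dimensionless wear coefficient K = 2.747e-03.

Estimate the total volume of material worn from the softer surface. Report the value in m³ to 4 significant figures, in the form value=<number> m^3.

The algebra maintains full float precision, and intermediates are displayed rounded, and rounded just once to four significant figures.
Convert: Total distance L = v·t = 1.025 m/s × 2063 s = 2115 m.
Convert: Hardness H = 104.0 HV × 9.807 MPa/HV = 1020 MPa = 1.020e+09 Pa.
Expressed in SI base units: W = 3.337 N, H = 1.020e+09 Pa, K = 2.747e-03.
Wear volume V = K·W·L/H = 2.747e-03 · 3.337 · 2115 / 1.020e+09 = 1.901e-08 m³.

value=1.901e-08 m^3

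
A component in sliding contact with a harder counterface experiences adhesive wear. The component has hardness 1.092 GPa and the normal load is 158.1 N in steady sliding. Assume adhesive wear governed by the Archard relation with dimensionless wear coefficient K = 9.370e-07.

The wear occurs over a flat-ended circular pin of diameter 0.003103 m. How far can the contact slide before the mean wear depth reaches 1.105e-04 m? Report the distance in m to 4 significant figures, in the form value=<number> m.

value=6160 m

All arithmetic holds full float precision; intermediate values are shown rounded, and one last rounding: four significant figures.
Hardness H = 1.092 GPa = 1.092e+09 Pa.
Contact area A = π·d²/4 = π·(0.003103 m)²/4 = 7.562e-06 m².
Expressed in SI base units: W = 158.1 N, H = 1.092e+09 Pa, K = 9.370e-07.
Permissible volume V_lim = h_lim·A = 1.105e-04 · 7.562e-06 = 8.356e-10 m³.
Thus life L = V_lim·H/(K·W) = 8.356e-10 · 1.092e+09 / (9.370e-07 · 158.1) = 6160 m.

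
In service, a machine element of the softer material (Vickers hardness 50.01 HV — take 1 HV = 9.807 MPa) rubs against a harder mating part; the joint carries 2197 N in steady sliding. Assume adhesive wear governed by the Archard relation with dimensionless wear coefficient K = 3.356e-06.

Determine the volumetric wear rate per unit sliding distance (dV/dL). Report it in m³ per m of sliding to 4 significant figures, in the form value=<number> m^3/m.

All working math holds full float precision — intermediates are printed rounded, and rounded once at the end: four significant figures.
Hardness H = 50.01 HV × 9.807 MPa/HV = 490.4 MPa = 4.904e+08 Pa.
Expressed in SI base units: W = 2197 N, H = 4.904e+08 Pa, K = 3.356e-06.
Volumetric rate dV/dL = K·W/H — distance-free: 3.356e-06 · 2197 / 4.904e+08 = 1.503e-11 m³/m.

value=1.503e-11 m^3/m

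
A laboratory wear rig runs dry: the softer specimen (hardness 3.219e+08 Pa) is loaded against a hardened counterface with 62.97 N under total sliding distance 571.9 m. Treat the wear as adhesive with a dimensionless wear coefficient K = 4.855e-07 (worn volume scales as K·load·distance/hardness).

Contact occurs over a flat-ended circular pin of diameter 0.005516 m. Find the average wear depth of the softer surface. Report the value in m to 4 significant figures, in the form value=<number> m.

value=2.273e-06 m

Intermediates are displayed rounded; all working math keeps full float precision; rounded just once, at 4 significant figures.
Convert: Contact area A = π·d²/4 = π·(0.005516 m)²/4 = 2.390e-05 m².
Expressed in SI base units: W = 62.97 N, H = 3.219e+08 Pa, K = 4.855e-07.
Wear volume V = K·W·L/H = 4.855e-07 · 62.97 · 571.9 / 3.219e+08 = 5.432e-11 m³.
Wear depth h = V/A = 5.432e-11 / 2.390e-05 = 2.273e-06 m.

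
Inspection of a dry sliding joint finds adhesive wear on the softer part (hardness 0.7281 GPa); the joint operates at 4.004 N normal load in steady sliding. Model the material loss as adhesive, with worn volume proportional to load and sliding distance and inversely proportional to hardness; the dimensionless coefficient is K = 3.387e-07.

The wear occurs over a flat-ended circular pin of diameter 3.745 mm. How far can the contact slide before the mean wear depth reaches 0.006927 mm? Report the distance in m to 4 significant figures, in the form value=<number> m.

All arithmetic maintains full float precision; the intermediates appear rounded, and a single final rounding, at 4 significant digits.
Hardness H = 0.7281 GPa = 7.281e+08 Pa.
Pin diameter d = 3.745 mm = 0.003745 m. Contact area A = π·d²/4 = π·(0.003745 m)²/4 = 1.102e-05 m².
Depth limit h_lim = 0.006927 mm = 6.927e-06 m.
SI base units throughout: W = 4.004 N, H = 7.281e+08 Pa, K = 3.387e-07.
Permissible volume V_lim = h_lim·A = 6.927e-06 · 1.102e-05 = 7.630e-11 m³.
Thus life L = V_lim·H/(K·W) = 7.630e-11 · 7.281e+08 / (3.387e-07 · 4.004) = 4.097e+04 m.

value=4.097e+04 m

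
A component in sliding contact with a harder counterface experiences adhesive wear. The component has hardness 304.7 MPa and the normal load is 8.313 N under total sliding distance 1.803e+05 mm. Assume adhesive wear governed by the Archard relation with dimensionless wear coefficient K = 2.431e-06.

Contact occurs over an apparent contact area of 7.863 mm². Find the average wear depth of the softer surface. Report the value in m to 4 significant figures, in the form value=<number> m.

value=1.521e-06 m

Printed values are rounded, and the algebra holds full float precision — rounded just once, at four significant digits.
Convert: Sliding distance L = 1.803e+05 mm = 180.3 m.
Convert: Hardness H = 304.7 MPa = 3.047e+08 Pa.
Convert: Contact area A = 7.863 mm² = 7.863e-06 m².
As SI base values: W = 8.313 N, H = 3.047e+08 Pa, K = 2.431e-06.
Archard volume V = K·W·L/H = 2.431e-06 · 8.313 · 180.3 / 3.047e+08 = 1.196e-11 m³.
Average depth h = V/A = 1.196e-11 / 7.863e-06 = 1.521e-06 m.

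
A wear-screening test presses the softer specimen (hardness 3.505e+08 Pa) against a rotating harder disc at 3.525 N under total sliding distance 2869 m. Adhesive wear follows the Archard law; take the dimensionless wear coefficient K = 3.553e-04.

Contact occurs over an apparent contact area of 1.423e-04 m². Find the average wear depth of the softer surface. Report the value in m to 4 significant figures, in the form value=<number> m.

value=7.204e-05 m

Every step maintains full precision; printed values are rounded. Rounded just once to 4 significant digits.
In SI base units: W = 3.525 N, H = 3.505e+08 Pa, K = 3.553e-04.
Worn volume V = K·W·L/H = 3.553e-04 · 3.525 · 2869 / 3.505e+08 = 1.025e-08 m³.
Mean depth h = V/A = 1.025e-08 / 1.423e-04 = 7.204e-05 m.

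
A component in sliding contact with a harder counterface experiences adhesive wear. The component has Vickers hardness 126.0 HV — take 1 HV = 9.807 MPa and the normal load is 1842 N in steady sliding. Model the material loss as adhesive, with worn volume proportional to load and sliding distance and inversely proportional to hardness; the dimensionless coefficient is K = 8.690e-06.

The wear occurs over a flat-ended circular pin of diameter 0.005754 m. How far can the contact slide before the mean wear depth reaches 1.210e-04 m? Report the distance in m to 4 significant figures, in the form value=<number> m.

Intermediate values appear rounded; each operation holds full precision, and rounded once at the end, at four significant digits.
Convert: Hardness H = 126.0 HV × 9.807 MPa/HV = 1236 MPa = 1.236e+09 Pa.
Convert: Contact area A = π·d²/4 = π·(0.005754 m)²/4 = 2.600e-05 m².
Restated in SI base units: W = 1842 N, H = 1.236e+09 Pa, K = 8.690e-06.
Wearable volume V_lim = h_lim·A = 1.210e-04 · 2.600e-05 = 3.146e-09 m³.
Thus life L = V_lim·H/(K·W) = 3.146e-09 · 1.236e+09 / (8.690e-06 · 1842) = 242.9 m.

value=242.9 m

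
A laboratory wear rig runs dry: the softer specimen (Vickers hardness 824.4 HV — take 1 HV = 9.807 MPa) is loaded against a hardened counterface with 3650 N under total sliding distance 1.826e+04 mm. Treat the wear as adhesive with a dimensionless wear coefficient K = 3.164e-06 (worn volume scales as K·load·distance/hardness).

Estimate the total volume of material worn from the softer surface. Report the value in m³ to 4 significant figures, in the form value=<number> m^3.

Intermediates appear rounded — all working math keeps exact precision — a single final rounding, at four significant digits.
Convert: Distance covered L = 1.826e+04 mm = 18.26 m.
Convert: Hardness H = 824.4 HV × 9.807 MPa/HV = 8085 MPa = 8.085e+09 Pa.
In SI base units, W = 3650 N, H = 8.085e+09 Pa, K = 3.164e-06.
Archard volume V = K·W·L/H = 3.164e-06 · 3650 · 18.26 / 8.085e+09 = 2.608e-11 m³.

value=2.608e-11 m^3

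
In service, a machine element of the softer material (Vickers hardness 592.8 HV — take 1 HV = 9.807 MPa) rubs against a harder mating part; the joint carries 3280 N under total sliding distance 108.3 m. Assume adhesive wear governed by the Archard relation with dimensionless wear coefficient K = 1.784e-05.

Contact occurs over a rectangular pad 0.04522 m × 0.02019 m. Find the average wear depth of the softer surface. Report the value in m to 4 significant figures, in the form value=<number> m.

value=1.194e-06 m

Intermediates are printed rounded, and the computation keeps full float precision. Rounded once at the end: 4 significant figures.
Hardness H = 592.8 HV × 9.807 MPa/HV = 5814 MPa = 5.814e+09 Pa.
Contact area A = 0.04522 m × 0.02019 m = 9.130e-04 m².
Expressed in SI base units: W = 3280 N, H = 5.814e+09 Pa, K = 1.784e-05.
Apply Archard: V = K·W·L/H = 1.784e-05 · 3280 · 108.3 / 5.814e+09 = 1.090e-09 m³.
Depth of wear h = V/A = 1.090e-09 / 9.130e-04 = 1.194e-06 m.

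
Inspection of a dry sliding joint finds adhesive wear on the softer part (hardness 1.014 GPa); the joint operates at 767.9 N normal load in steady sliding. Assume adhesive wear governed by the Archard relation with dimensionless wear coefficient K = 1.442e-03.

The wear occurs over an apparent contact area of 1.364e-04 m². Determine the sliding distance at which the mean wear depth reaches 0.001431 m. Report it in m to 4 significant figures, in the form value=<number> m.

value=178.7 m

The algebra carries exact precision, and printed values are rounded, and rounded just once: 4 significant digits.
Hardness H = 1.014 GPa = 1.014e+09 Pa.
In SI base units, W = 767.9 N, H = 1.014e+09 Pa, K = 1.442e-03.
Limit volume V_lim = h_lim·A = 0.001431 · 1.364e-04 = 1.952e-07 m³.
Inverting, life L = V_lim·H/(K·W) = 1.952e-07 · 1.014e+09 / (1.442e-03 · 767.9) = 178.7 m.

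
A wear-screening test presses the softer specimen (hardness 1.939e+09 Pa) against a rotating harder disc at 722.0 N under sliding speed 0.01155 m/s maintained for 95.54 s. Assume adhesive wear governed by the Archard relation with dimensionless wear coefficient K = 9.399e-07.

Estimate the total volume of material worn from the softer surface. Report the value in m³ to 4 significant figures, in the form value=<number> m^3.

value=3.862e-13 m^3

The intermediates are printed rounded — every step carries full float precision, and one final rounding, at 4 significant digits.
The distance L = v·t = 0.01155 m/s × 95.54 s = 1.103 m.
Collected in SI base units: W = 722.0 N, H = 1.939e+09 Pa, K = 9.399e-07.
Archard relation: V = K·W·L/H = 9.399e-07 · 722.0 · 1.103 / 1.939e+09 = 3.862e-13 m³.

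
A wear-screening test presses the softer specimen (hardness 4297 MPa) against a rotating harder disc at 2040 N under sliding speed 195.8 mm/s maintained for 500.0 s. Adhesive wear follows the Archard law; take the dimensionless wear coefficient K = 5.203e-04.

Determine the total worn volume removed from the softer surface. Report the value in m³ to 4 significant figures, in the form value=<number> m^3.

value=2.418e-08 m^3

Intermediates are printed rounded; the algebra maintains exact precision. Rounded once at the end: four significant figures.
Convert: Sliding speed v = 195.8 mm/s = 0.1958 m/s. Distance L = v·t = 0.1958 m/s × 500.0 s = 97.90 m.
Convert: Hardness H = 4297 MPa = 4.297e+09 Pa.
In SI base units, W = 2040 N, H = 4.297e+09 Pa, K = 5.203e-04.
Archard relation: V = K·W·L/H = 5.203e-04 · 2040 · 97.90 / 4.297e+09 = 2.418e-08 m³.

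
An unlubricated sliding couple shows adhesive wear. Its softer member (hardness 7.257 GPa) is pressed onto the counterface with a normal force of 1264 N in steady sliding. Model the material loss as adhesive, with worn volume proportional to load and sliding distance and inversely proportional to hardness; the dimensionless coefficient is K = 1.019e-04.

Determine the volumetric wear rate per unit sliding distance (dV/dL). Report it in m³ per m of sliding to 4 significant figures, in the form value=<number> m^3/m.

All working math runs at full precision — the intermediates are displayed rounded. Rounded just once: 4 significant figures.
Convert: Hardness H = 7.257 GPa = 7.257e+09 Pa.
As SI base values: W = 1264 N, H = 7.257e+09 Pa, K = 1.019e-04.
Sliding wear rate dV/dL = K·W/H, so: 1.019e-04 · 1264 / 7.257e+09 = 1.775e-11 m³/m.

value=1.775e-11 m^3/m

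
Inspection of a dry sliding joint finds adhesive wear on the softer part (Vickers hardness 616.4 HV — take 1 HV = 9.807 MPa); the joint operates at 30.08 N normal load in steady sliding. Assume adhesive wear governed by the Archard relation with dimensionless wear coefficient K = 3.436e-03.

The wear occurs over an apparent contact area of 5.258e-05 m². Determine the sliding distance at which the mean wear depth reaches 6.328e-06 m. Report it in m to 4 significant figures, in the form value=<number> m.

Quoted intermediates are rounded; the algebra keeps full precision, and rounded just once, at 4 significant digits.
Hardness H = 616.4 HV × 9.807 MPa/HV = 6045 MPa = 6.045e+09 Pa.
As SI base values: W = 30.08 N, H = 6.045e+09 Pa, K = 3.436e-03.
Wearable volume V_lim = h_lim·A = 6.328e-06 · 5.258e-05 = 3.327e-10 m³.
So the life L = V_lim·H/(K·W) = 3.327e-10 · 6.045e+09 / (3.436e-03 · 30.08) = 19.46 m.

value=19.46 m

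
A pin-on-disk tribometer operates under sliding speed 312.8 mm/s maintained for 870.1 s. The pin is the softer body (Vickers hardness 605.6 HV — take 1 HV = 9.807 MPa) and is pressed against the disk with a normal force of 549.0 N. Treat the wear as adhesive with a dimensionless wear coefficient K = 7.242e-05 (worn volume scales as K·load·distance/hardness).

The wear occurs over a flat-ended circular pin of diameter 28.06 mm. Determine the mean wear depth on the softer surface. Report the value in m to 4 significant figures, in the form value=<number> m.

value=2.946e-06 m

Intermediate values appear rounded — each operation maintains exact precision, and one final rounding to four significant digits.
Sliding speed v = 312.8 mm/s = 0.3128 m/s. Distance covered L = v·t = 0.3128 m/s × 870.1 s = 272.2 m.
Hardness H = 605.6 HV × 9.807 MPa/HV = 5939 MPa = 5.939e+09 Pa.
Pin diameter d = 28.06 mm = 0.02806 m. Contact area A = π·d²/4 = π·(0.02806 m)²/4 = 6.184e-04 m².
SI base units throughout: W = 549.0 N, H = 5.939e+09 Pa, K = 7.242e-05.
Apply Archard: V = K·W·L/H = 7.242e-05 · 549.0 · 272.2 / 5.939e+09 = 1.822e-09 m³.
Depth of wear h = V/A = 1.822e-09 / 6.184e-04 = 2.946e-06 m.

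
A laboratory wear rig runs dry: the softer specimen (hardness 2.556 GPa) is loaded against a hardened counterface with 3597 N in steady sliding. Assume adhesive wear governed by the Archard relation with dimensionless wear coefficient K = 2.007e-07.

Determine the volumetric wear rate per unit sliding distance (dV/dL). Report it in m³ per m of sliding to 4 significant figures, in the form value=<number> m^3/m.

All working math runs at full precision — intermediates appear rounded; rounded just once: four significant digits.
Hardness H = 2.556 GPa = 2.556e+09 Pa.
Expressed in SI base units: W = 3597 N, H = 2.556e+09 Pa, K = 2.007e-07.
Wear rate dV/dL = K·W/H: 2.007e-07 · 3597 / 2.556e+09 = 2.824e-13 m³/m.

value=2.824e-13 m^3/m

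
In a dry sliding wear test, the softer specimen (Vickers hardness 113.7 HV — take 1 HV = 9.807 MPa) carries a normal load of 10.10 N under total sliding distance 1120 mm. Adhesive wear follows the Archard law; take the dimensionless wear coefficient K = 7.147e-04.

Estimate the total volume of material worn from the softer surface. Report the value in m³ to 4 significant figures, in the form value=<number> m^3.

value=7.250e-12 m^3

All working math maintains full float precision, and intermediate values appear rounded. Rounded just once, at four significant digits.
Convert: Sliding distance L = 1120 mm = 1.120 m.
Convert: Hardness H = 113.7 HV × 9.807 MPa/HV = 1115 MPa = 1.115e+09 Pa.
Working in SI base units: W = 10.10 N, H = 1.115e+09 Pa, K = 7.147e-04.
Apply Archard: V = K·W·L/H = 7.147e-04 · 10.10 · 1.120 / 1.115e+09 = 7.250e-12 m³.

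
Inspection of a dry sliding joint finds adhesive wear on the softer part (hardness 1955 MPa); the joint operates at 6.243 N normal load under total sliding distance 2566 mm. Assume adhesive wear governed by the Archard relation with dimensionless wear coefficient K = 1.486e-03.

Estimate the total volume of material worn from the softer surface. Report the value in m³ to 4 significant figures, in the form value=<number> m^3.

value=1.218e-11 m^3

Quoted intermediates are rounded. Each operation carries full precision; rounded once at the end: four significant digits.
Convert: Sliding distance L = 2566 mm = 2.566 m.
Convert: Hardness H = 1955 MPa = 1.955e+09 Pa.
Collected in SI base units: W = 6.243 N, H = 1.955e+09 Pa, K = 1.486e-03.
Apply Archard: V = K·W·L/H = 1.486e-03 · 6.243 · 2.566 / 1.955e+09 = 1.218e-11 m³.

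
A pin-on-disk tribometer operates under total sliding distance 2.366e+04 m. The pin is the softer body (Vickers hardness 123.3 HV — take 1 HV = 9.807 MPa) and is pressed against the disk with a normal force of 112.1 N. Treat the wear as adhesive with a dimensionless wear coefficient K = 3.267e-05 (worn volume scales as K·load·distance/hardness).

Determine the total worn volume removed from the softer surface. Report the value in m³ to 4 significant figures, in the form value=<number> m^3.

value=7.166e-08 m^3

Intermediate values are shown rounded, and all arithmetic maintains exact precision. Rounded just once to 4 significant figures.
Hardness H = 123.3 HV × 9.807 MPa/HV = 1209 MPa = 1.209e+09 Pa.
As SI base values: W = 112.1 N, H = 1.209e+09 Pa, K = 3.267e-05.
Wear volume V = K·W·L/H = 3.267e-05 · 112.1 · 2.366e+04 / 1.209e+09 = 7.166e-08 m³.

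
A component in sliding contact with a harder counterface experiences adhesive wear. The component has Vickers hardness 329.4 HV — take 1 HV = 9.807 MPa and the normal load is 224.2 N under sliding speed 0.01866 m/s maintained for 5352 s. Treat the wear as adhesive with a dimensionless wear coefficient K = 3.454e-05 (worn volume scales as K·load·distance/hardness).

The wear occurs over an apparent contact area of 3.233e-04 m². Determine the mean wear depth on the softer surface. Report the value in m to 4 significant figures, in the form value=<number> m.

value=7.405e-07 m

Shown intermediates are rounded. Each operation carries full float precision. Rounded just once: 4 significant figures.
Convert: Path length L = v·t = 0.01866 m/s × 5352 s = 99.87 m.
Convert: Hardness H = 329.4 HV × 9.807 MPa/HV = 3230 MPa = 3.230e+09 Pa.
Expressed in SI base units: W = 224.2 N, H = 3.230e+09 Pa, K = 3.454e-05.
Volume removed: V = K·W·L/H = 3.454e-05 · 224.2 · 99.87 / 3.230e+09 = 2.394e-10 m³.
Depth of wear h = V/A = 2.394e-10 / 3.233e-04 = 7.405e-07 m.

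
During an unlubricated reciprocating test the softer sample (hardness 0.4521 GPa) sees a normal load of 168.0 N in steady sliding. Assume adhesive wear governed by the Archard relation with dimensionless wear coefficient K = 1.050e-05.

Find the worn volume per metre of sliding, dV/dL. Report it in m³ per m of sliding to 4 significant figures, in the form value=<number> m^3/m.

The algebra carries full precision; printed values are rounded. Rounded just once to 4 significant figures.
Convert: Hardness H = 0.4521 GPa = 4.521e+08 Pa.
Collected in SI base units: W = 168.0 N, H = 4.521e+08 Pa, K = 1.050e-05.
Rate of wear dV/dL = K·W/H — distance-free: 1.050e-05 · 168.0 / 4.521e+08 = 3.902e-12 m³/m.

value=3.902e-12 m^3/m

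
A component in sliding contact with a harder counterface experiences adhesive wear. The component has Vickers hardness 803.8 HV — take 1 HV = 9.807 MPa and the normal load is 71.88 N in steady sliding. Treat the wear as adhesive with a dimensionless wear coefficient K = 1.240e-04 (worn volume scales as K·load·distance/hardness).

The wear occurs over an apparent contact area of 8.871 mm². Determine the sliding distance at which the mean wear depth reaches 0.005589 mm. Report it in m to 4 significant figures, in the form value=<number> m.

value=43.85 m

All arithmetic carries full precision, and displayed values are rounded; rounded once at the end, at four significant figures.
Convert: Hardness H = 803.8 HV × 9.807 MPa/HV = 7883 MPa = 7.883e+09 Pa.
Convert: Contact area A = 8.871 mm² = 8.871e-06 m².
Convert: Depth limit h_lim = 0.005589 mm = 5.589e-06 m.
Working in SI base units: W = 71.88 N, H = 7.883e+09 Pa, K = 1.240e-04.
At the depth limit, V_lim = h_lim·A = 5.589e-06 · 8.871e-06 = 4.958e-11 m³.
So the life L = V_lim·H/(K·W) = 4.958e-11 · 7.883e+09 / (1.240e-04 · 71.88) = 43.85 m.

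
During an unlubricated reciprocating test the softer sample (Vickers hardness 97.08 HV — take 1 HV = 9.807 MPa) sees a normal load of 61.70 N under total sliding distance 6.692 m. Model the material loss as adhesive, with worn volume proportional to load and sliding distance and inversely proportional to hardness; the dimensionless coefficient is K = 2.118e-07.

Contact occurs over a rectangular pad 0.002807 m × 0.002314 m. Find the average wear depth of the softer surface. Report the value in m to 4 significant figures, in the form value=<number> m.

Intermediate values are printed rounded, and the algebra runs at exact precision, and a lone final rounding to four significant digits.
Convert: Hardness H = 97.08 HV × 9.807 MPa/HV = 952.1 MPa = 9.521e+08 Pa.
Convert: Contact area A = 0.002807 m × 0.002314 m = 6.495e-06 m².
As SI base values: W = 61.70 N, H = 9.521e+08 Pa, K = 2.118e-07.
Archard volume V = K·W·L/H = 2.118e-07 · 61.70 · 6.692 / 9.521e+08 = 9.185e-14 m³.
Depth of wear h = V/A = 9.185e-14 / 6.495e-06 = 1.414e-08 m.

value=1.414e-08 m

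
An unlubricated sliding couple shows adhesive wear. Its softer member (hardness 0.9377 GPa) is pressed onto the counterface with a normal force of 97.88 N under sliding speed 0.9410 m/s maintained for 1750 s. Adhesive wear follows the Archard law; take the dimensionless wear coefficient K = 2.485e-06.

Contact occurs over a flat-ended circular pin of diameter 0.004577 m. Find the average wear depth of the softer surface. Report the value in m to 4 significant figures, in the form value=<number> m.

Printed values are rounded. All working math holds full float precision — rounded just once: 4 significant figures.
Distance L = v·t = 0.9410 m/s × 1750 s = 1647 m.
Hardness H = 0.9377 GPa = 9.377e+08 Pa.
Contact area A = π·d²/4 = π·(0.004577 m)²/4 = 1.645e-05 m².
SI base units throughout: W = 97.88 N, H = 9.377e+08 Pa, K = 2.485e-06.
Wear volume V = K·W·L/H = 2.485e-06 · 97.88 · 1647 / 9.377e+08 = 4.272e-10 m³.
Depth of wear h = V/A = 4.272e-10 / 1.645e-05 = 2.596e-05 m.

value=2.596e-05 m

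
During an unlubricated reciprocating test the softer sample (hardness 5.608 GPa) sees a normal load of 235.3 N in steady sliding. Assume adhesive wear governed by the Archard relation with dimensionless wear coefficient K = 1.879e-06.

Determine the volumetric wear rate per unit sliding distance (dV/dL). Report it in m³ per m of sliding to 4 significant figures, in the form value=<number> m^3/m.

value=7.884e-14 m^3/m

The intermediates are printed rounded — every step carries full precision — rounded just once, at 4 significant digits.
Convert: Hardness H = 5.608 GPa = 5.608e+09 Pa.
SI base units throughout: W = 235.3 N, H = 5.608e+09 Pa, K = 1.879e-06.
Volumetric rate dV/dL = K·W/H (no L dependence): 1.879e-06 · 235.3 / 5.608e+09 = 7.884e-14 m³/m.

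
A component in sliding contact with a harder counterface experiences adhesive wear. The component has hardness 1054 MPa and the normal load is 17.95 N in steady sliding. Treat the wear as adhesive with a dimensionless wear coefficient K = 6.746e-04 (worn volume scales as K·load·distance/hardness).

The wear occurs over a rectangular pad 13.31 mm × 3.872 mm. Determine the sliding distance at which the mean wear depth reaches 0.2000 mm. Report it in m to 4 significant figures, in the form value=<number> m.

All working math carries exact precision. Intermediates are printed rounded, and one last rounding, at 4 significant digits.
Convert: Hardness H = 1054 MPa = 1.054e+09 Pa.
Convert: Pad sides 13.31 mm × 3.872 mm = 0.01331 m × 0.003872 m. Contact area A = 0.01331 m × 0.003872 m = 5.154e-05 m².
Convert: Depth limit h_lim = 0.2000 mm = 2.000e-04 m.
SI base units throughout: W = 17.95 N, H = 1.054e+09 Pa, K = 6.746e-04.
Wearable volume V_lim = h_lim·A = 2.000e-04 · 5.154e-05 = 1.031e-08 m³.
Life L = V_lim·H/(K·W) = 1.031e-08 · 1.054e+09 / (6.746e-04 · 17.95) = 897.2 m.

value=897.2 m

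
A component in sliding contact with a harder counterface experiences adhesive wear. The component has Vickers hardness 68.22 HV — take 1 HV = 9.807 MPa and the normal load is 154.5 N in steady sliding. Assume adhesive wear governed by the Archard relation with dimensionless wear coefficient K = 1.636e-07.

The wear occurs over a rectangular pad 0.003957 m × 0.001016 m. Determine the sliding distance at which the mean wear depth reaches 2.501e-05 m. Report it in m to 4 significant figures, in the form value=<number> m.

All working math keeps exact precision. The intermediates appear rounded — rounded just once, at four significant figures.
Convert: Hardness H = 68.22 HV × 9.807 MPa/HV = 669.0 MPa = 6.690e+08 Pa.
Convert: Contact area A = 0.003957 m × 0.001016 m = 4.020e-06 m².
SI base units throughout: W = 154.5 N, H = 6.690e+08 Pa, K = 1.636e-07.
Limit volume V_lim = h_lim·A = 2.501e-05 · 4.020e-06 = 1.005e-10 m³.
So the life L = V_lim·H/(K·W) = 1.005e-10 · 6.690e+08 / (1.636e-07 · 154.5) = 2661 m.

value=2661 m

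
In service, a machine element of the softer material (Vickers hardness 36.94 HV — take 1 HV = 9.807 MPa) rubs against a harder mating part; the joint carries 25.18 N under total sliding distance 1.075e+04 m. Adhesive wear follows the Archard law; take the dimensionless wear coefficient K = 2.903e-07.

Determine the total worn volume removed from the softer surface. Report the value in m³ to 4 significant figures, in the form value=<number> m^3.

value=2.169e-10 m^3

The algebra maintains exact precision. Intermediate values appear rounded. Rounded once at the end to four significant figures.
Convert: Hardness H = 36.94 HV × 9.807 MPa/HV = 362.3 MPa = 3.623e+08 Pa.
In SI base units: W = 25.18 N, H = 3.623e+08 Pa, K = 2.903e-07.
Archard volume V = K·W·L/H = 2.903e-07 · 25.18 · 1.075e+04 / 3.623e+08 = 2.169e-10 m³.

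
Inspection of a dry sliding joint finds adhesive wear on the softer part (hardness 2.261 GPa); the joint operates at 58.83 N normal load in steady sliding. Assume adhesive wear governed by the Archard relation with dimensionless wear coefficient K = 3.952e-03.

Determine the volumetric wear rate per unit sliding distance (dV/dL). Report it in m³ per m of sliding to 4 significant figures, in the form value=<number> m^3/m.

value=1.028e-10 m^3/m

The intermediates are printed rounded, and the computation runs at full precision — rounded just once, at 4 significant digits.
Convert: Hardness H = 2.261 GPa = 2.261e+09 Pa.
As SI base values: W = 58.83 N, H = 2.261e+09 Pa, K = 3.952e-03.
Wear rate dV/dL = K·W/H (no L dependence): 3.952e-03 · 58.83 / 2.261e+09 = 1.028e-10 m³/m.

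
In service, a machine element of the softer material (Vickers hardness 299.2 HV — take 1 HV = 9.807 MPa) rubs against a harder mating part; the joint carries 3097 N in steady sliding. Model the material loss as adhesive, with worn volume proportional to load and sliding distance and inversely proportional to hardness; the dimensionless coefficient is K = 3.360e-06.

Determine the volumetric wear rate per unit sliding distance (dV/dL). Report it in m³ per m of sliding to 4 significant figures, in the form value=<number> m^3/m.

value=3.546e-12 m^3/m

The intermediates are displayed rounded — all working math maintains full float precision. Rounded once at the end, at 4 significant digits.
Hardness H = 299.2 HV × 9.807 MPa/HV = 2934 MPa = 2.934e+09 Pa.
Collected in SI base units: W = 3097 N, H = 2.934e+09 Pa, K = 3.360e-06.
Sliding wear rate dV/dL = K·W/H, per unit distance: 3.360e-06 · 3097 / 2.934e+09 = 3.546e-12 m³/m.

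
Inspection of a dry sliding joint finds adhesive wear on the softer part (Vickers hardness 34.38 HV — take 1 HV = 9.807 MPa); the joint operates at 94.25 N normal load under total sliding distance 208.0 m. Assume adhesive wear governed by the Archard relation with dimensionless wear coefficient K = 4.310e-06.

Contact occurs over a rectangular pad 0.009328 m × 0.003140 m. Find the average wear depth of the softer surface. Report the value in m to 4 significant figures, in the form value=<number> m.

value=8.556e-06 m

Intermediate values are printed rounded, and every step carries exact precision, and rounded just once: 4 significant digits.
Convert: Hardness H = 34.38 HV × 9.807 MPa/HV = 337.2 MPa = 3.372e+08 Pa.
Convert: Contact area A = 0.009328 m × 0.003140 m = 2.929e-05 m².
As SI base values: W = 94.25 N, H = 3.372e+08 Pa, K = 4.310e-06.
Volume removed: V = K·W·L/H = 4.310e-06 · 94.25 · 208.0 / 3.372e+08 = 2.506e-10 m³.
Average depth h = V/A = 2.506e-10 / 2.929e-05 = 8.556e-06 m.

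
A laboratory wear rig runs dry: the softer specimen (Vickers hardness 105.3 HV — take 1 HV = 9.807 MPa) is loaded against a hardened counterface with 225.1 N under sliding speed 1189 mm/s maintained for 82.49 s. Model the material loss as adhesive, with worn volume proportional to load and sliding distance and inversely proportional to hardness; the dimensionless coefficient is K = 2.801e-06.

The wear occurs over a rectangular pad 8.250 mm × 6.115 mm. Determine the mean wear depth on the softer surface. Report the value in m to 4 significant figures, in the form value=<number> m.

value=1.187e-06 m

Displayed values are rounded; the algebra holds full precision. Rounded once at the end to 4 significant figures.
Convert: Sliding speed v = 1189 mm/s = 1.189 m/s. Sliding distance L = v·t = 1.189 m/s × 82.49 s = 98.08 m.
Convert: Hardness H = 105.3 HV × 9.807 MPa/HV = 1033 MPa = 1.033e+09 Pa.
Convert: Pad sides 8.250 mm × 6.115 mm = 0.008250 m × 0.006115 m. Contact area A = 0.008250 m × 0.006115 m = 5.045e-05 m².
Working in SI base units: W = 225.1 N, H = 1.033e+09 Pa, K = 2.801e-06.
By Archard's law, V = K·W·L/H = 2.801e-06 · 225.1 · 98.08 / 1.033e+09 = 5.988e-11 m³.
Mean depth h = V/A = 5.988e-11 / 5.045e-05 = 1.187e-06 m.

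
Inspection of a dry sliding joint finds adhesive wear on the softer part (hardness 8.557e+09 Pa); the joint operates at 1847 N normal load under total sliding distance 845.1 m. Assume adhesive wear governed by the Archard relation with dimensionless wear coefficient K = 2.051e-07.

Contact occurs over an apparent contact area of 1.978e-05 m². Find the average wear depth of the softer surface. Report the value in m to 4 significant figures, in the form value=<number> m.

The computation carries full precision, and intermediate values are printed rounded. Rounded just once to four significant digits.
Collected in SI base units: W = 1847 N, H = 8.557e+09 Pa, K = 2.051e-07.
Apply Archard: V = K·W·L/H = 2.051e-07 · 1847 · 845.1 / 8.557e+09 = 3.741e-11 m³.
Mean wear depth h = V/A = 3.741e-11 / 1.978e-05 = 1.891e-06 m.

value=1.891e-06 m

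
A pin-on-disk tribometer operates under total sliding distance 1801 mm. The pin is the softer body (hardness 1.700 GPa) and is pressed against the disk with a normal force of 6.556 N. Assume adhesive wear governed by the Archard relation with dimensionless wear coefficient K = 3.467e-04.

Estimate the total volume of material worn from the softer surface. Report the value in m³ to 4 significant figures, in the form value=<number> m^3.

The intermediates are shown rounded; every step keeps full precision. Rounded once at the end: 4 significant digits.
Convert: Distance L = 1801 mm = 1.801 m.
Convert: Hardness H = 1.700 GPa = 1.700e+09 Pa.
As SI base values: W = 6.556 N, H = 1.700e+09 Pa, K = 3.467e-04.
Volume removed: V = K·W·L/H = 3.467e-04 · 6.556 · 1.801 / 1.700e+09 = 2.408e-12 m³.

value=2.408e-12 m^3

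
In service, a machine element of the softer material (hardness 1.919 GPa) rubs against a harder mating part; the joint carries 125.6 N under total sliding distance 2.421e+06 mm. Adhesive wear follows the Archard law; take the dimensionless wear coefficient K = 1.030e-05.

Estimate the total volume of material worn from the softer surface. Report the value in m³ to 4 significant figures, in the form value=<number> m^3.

All arithmetic keeps full precision. Intermediate values are printed rounded — one last rounding: 4 significant digits.
Convert: Distance covered L = 2.421e+06 mm = 2421 m.
Convert: Hardness H = 1.919 GPa = 1.919e+09 Pa.
In SI base units, W = 125.6 N, H = 1.919e+09 Pa, K = 1.030e-05.
The Archard volume V = K·W·L/H = 1.030e-05 · 125.6 · 2421 / 1.919e+09 = 1.632e-09 m³.

value=1.632e-09 m^3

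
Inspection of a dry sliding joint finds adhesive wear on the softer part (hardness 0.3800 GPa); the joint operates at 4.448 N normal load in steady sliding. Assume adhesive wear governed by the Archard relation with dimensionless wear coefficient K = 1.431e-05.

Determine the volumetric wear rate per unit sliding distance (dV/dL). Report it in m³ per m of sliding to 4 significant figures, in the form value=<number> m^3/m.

value=1.675e-13 m^3/m

Intermediates are printed rounded. All working math maintains exact precision, and one last rounding, at 4 significant digits.
Hardness H = 0.3800 GPa = 3.800e+08 Pa.
In SI base units: W = 4.448 N, H = 3.800e+08 Pa, K = 1.431e-05.
The wear rate dV/dL = K·W/H, so: 1.431e-05 · 4.448 / 3.800e+08 = 1.675e-13 m³/m.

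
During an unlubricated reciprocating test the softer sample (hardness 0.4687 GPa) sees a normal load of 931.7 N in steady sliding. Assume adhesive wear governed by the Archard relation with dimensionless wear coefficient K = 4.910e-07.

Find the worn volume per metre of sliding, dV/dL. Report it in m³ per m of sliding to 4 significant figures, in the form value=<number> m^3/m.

Each operation keeps exact precision — shown intermediates are rounded, and one last rounding, at four significant figures.
Convert: Hardness H = 0.4687 GPa = 4.687e+08 Pa.
As SI base values: W = 931.7 N, H = 4.687e+08 Pa, K = 4.910e-07.
Sliding wear rate dV/dL = K·W/H, per unit distance: 4.910e-07 · 931.7 / 4.687e+08 = 9.760e-13 m³/m.

value=9.760e-13 m^3/m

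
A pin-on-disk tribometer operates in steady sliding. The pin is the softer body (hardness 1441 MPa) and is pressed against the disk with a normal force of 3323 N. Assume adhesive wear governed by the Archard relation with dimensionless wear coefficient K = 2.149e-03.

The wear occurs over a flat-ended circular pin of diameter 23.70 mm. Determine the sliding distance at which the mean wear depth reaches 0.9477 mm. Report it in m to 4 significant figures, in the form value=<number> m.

Intermediate values appear rounded — the computation maintains exact precision. Rounded just once to 4 significant digits.
Convert: Hardness H = 1441 MPa = 1.441e+09 Pa.
Convert: Pin diameter d = 23.70 mm = 0.02370 m. Contact area A = π·d²/4 = π·(0.02370 m)²/4 = 4.412e-04 m².
Convert: Depth limit h_lim = 0.9477 mm = 9.477e-04 m.
Collected in SI base units: W = 3323 N, H = 1.441e+09 Pa, K = 2.149e-03.
At the depth limit, V_lim = h_lim·A = 9.477e-04 · 4.412e-04 = 4.181e-07 m³.
Life L = V_lim·H/(K·W) = 4.181e-07 · 1.441e+09 / (2.149e-03 · 3323) = 84.36 m.

value=84.36 m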